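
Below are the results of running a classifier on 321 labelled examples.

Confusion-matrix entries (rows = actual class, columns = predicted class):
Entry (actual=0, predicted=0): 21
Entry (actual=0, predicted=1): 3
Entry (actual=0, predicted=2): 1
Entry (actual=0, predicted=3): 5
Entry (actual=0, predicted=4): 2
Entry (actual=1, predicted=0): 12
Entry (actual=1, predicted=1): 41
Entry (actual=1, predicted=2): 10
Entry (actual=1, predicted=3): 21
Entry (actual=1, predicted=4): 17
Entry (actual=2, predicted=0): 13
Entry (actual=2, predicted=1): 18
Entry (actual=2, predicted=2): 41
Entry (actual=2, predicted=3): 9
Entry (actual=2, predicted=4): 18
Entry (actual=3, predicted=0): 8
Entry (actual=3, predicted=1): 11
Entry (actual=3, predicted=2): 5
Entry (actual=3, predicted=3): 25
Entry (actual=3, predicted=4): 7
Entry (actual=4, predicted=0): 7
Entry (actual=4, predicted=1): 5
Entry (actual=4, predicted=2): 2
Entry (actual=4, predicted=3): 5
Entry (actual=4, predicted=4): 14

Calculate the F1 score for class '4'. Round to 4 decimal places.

F1 score = 2·TP/(2·TP+FP+FN).
4: TP=14, FP=2+17+18+7=44, FN=7+5+2+5=19 → 28/91 = 0.30769

0.3077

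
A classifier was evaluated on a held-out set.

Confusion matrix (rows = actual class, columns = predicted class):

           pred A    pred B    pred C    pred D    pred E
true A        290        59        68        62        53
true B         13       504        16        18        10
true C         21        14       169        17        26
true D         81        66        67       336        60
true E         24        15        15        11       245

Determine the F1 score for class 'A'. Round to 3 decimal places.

0.604

F1 score = 2·TP/(2·TP+FP+FN).
A: TP=290, FP=13+21+81+24=139, FN=59+68+62+53=242 → 580/961 = 0.6035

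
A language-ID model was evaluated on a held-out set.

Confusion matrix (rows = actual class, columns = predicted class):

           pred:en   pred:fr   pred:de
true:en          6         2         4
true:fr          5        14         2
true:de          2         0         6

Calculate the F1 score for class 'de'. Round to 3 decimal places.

One-vs-rest for 'de': TP = diagonal; FP = other classes predicted 'de'; FN = 'de' predicted as other.
F1 score = 2·TP/(2·TP+FP+FN).
de: TP=6, FP=4+2=6, FN=2+0=2 → 12/20 = 0.6000

0.600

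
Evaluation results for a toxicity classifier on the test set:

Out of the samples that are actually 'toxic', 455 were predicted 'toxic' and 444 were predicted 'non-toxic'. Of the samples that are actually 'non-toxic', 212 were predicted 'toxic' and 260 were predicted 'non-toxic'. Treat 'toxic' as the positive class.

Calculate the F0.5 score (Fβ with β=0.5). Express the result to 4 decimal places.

Fβ = (1+β²)·TP / ((1+β²)·TP + β²·FN + FP), with β²=1/4
= 1.25·455 / (1.25·455 + 0.25·444 + 212) = 0.6378

0.6378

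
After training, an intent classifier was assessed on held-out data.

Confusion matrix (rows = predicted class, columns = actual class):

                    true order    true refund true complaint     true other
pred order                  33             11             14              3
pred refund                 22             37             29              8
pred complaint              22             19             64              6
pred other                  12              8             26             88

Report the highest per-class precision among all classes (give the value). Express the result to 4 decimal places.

0.6567

Per-class precision (TP/(TP+FP)):
  order: TP=33, FP=11+14+3=28 → 33/61 = 0.54098
  refund: TP=37, FP=22+29+8=59 → 37/96 = 0.38542
  complaint: TP=64, FP=22+19+6=47 → 64/111 = 0.57658
  other: TP=88, FP=12+8+26=46 → 88/134 = 0.65672
Highest is class 'other' with precision = 0.6567.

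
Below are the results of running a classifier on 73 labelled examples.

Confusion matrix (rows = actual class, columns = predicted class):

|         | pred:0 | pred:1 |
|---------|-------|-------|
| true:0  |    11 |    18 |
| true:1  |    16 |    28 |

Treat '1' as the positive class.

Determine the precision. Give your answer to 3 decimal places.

Precision = TP/(TP+FP) = 28/(28+18) = 28/46 = 0.609

0.609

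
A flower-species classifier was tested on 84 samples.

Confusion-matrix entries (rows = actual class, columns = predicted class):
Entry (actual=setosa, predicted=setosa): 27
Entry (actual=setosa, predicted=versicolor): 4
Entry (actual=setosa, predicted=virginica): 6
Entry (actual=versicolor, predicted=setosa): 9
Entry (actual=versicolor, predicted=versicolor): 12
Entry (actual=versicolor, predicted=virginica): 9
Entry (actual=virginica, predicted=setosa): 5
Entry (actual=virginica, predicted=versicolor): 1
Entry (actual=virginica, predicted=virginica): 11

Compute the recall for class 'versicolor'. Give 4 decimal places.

One-vs-rest for 'versicolor': TP = diagonal; FP = other classes predicted 'versicolor'; FN = 'versicolor' predicted as other.
recall = TP/(TP+FN).
versicolor: TP=12, FN=9+9=18 → 12/30 = 0.40000

0.4000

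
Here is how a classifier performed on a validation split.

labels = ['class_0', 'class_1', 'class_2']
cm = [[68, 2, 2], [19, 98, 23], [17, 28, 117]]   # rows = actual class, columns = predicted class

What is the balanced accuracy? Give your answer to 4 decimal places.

Balanced accuracy = mean of per-class recall.
  class_0: recall = 68/72 = 0.94444
  class_1: recall = 98/140 = 0.70000
  class_2: recall = 117/162 = 0.72222
Mean = (0.94444 + 0.70000 + 0.72222) / 3 = 0.7889

0.7889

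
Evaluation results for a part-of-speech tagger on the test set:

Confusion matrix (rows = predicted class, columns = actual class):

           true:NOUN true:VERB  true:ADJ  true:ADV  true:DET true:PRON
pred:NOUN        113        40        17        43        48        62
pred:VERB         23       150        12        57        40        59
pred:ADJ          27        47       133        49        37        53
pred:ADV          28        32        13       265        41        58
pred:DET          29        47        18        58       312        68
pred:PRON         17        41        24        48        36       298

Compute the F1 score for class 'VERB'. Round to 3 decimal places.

Treat 'VERB' as positive and all other classes as negative.
F1 score = 2·TP/(2·TP+FP+FN).
VERB: TP=150, FP=23+12+57+40+59=191, FN=40+47+32+47+41=207 → 300/698 = 0.4298

0.430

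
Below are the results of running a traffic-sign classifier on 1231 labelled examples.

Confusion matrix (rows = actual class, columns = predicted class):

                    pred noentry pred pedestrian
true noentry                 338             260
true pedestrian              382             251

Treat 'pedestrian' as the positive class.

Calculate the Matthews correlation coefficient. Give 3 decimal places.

MCC = (TP·TN − FP·FN) / √((TP+FP)(TP+FN)(TN+FP)(TN+FN))
Numerator = 251·338 − 260·382 = -14482
Denominator = √(511·633·598·720) = √139270229280 = 373189.2674
MCC = -14482 / 373189.2674 = -0.039

-0.039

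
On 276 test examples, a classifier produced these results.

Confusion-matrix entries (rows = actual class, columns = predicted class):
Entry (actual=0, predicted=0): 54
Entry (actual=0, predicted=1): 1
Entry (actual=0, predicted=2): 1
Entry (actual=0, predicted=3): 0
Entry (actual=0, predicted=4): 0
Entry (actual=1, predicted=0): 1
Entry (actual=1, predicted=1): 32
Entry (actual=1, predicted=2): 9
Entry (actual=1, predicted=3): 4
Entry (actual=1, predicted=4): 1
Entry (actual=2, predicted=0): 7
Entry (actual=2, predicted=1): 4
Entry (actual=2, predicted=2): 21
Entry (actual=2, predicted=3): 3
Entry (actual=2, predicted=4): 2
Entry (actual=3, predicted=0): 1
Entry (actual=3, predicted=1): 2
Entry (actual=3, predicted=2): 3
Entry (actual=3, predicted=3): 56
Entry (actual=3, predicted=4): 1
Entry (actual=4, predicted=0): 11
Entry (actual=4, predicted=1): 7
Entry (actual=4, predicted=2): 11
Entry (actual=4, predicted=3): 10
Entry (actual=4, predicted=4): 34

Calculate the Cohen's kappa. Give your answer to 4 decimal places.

Observed agreement pₒ = trace/N = 197/276 = 0.71377
Expected agreement pₑ = Σ (rowᵢ·colᵢ)/N² = (56·74 + 47·46 + 37·45 + 63·73 + 73·38)/276² = 0.20143
κ = (pₒ − pₑ)/(1 − pₑ) = (0.71377 − 0.20143)/(1 − 0.20143) = 0.6416

0.6416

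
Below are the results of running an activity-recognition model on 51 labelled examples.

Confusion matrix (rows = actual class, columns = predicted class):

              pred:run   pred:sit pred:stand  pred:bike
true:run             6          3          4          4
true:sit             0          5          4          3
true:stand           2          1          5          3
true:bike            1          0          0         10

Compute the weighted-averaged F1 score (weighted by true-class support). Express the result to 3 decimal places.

Per-class F1 score (2·TP/(2·TP+FP+FN)):
  run: TP=6, FP=0+2+1=3, FN=3+4+4=11 → 12/26 = 0.4615
  sit: TP=5, FP=3+1+0=4, FN=0+4+3=7 → 10/21 = 0.4762
  stand: TP=5, FP=4+4+0=8, FN=2+1+3=6 → 10/24 = 0.4167
  bike: TP=10, FP=4+3+3=10, FN=1+0+0=1 → 20/31 = 0.6452
Weighted-F1 score = Σ (supportᵢ/N)·F1 scoreᵢ with N=51: (17/51)·0.4615 + (12/51)·0.4762 + (11/51)·0.4167 + (11/51)·0.6452 = 0.495

0.495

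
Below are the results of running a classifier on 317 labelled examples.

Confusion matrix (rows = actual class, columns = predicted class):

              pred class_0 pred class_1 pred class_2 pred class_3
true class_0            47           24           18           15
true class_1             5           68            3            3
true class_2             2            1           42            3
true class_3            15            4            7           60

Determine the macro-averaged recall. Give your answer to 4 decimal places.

Per-class recall (TP/(TP+FN)):
  class_0: TP=47, FN=24+18+15=57 → 47/104 = 0.45192
  class_1: TP=68, FN=5+3+3=11 → 68/79 = 0.86076
  class_2: TP=42, FN=2+1+3=6 → 42/48 = 0.87500
  class_3: TP=60, FN=15+4+7=26 → 60/86 = 0.69767
Macro-recall = mean = (0.45192 + 0.86076 + 0.87500 + 0.69767) / 4 = 0.7213

0.7213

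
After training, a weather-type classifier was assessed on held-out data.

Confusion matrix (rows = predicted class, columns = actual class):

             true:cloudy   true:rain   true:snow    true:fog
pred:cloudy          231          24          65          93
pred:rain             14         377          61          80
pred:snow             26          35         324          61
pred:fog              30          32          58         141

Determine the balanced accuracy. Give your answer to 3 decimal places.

Balanced accuracy = mean of per-class recall.
  cloudy: recall = 231/301 = 0.7674
  rain: recall = 377/468 = 0.8056
  snow: recall = 324/508 = 0.6378
  fog: recall = 141/375 = 0.3760
Mean = (0.7674 + 0.8056 + 0.6378 + 0.3760) / 4 = 0.647

0.647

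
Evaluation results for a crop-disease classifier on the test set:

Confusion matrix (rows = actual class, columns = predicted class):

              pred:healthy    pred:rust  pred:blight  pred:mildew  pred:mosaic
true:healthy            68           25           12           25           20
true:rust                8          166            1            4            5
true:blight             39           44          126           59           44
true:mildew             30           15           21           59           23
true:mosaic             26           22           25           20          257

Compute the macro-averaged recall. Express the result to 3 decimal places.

0.578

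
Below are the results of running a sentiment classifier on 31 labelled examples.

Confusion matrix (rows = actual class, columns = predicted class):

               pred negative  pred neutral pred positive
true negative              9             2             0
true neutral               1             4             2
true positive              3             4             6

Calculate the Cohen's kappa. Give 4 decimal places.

0.4224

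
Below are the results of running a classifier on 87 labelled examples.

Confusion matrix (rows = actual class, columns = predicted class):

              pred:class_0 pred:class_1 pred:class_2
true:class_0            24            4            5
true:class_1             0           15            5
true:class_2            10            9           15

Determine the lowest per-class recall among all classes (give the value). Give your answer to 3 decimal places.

0.441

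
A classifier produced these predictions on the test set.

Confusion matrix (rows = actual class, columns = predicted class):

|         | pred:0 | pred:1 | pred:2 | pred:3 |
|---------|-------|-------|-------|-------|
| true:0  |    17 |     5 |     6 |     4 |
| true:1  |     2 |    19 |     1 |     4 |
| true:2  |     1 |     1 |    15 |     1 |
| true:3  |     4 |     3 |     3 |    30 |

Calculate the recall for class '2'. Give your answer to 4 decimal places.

Take TP from the diagonal, FP from the rest of the '2' prediction marginal, FN from the rest of the '2' actual marginal.
recall = TP/(TP+FN).
2: TP=15, FN=1+1+1=3 → 15/18 = 0.83333

0.8333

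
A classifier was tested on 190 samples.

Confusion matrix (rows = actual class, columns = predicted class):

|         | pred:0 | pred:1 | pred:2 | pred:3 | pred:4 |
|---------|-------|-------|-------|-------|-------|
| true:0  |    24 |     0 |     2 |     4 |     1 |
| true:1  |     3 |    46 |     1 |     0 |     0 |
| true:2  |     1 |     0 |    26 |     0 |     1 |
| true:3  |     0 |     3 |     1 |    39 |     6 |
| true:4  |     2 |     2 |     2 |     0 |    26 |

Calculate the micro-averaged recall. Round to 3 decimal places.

Micro-averaging pools counts across classes: ΣTP=161, ΣFP=29, ΣFN=29.
Micro-recall = TP/(TP+FN) on pooled counts = 0.847 (equals overall accuracy in single-label multiclass).

0.847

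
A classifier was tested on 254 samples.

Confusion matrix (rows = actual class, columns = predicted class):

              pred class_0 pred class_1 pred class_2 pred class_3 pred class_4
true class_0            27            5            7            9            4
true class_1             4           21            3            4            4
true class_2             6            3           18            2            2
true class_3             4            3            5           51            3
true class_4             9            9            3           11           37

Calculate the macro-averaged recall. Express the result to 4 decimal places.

0.5984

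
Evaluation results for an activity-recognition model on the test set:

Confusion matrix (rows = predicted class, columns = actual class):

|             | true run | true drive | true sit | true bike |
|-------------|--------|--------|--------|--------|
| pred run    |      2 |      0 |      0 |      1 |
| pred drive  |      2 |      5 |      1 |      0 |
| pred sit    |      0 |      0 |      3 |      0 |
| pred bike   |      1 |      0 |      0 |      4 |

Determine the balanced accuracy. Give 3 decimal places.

0.738

Balanced accuracy = mean of per-class recall.
  run: recall = 2/5 = 0.4000
  drive: recall = 5/5 = 1.0000
  sit: recall = 3/4 = 0.7500
  bike: recall = 4/5 = 0.8000
Mean = (0.4000 + 1.0000 + 0.7500 + 0.8000) / 4 = 0.738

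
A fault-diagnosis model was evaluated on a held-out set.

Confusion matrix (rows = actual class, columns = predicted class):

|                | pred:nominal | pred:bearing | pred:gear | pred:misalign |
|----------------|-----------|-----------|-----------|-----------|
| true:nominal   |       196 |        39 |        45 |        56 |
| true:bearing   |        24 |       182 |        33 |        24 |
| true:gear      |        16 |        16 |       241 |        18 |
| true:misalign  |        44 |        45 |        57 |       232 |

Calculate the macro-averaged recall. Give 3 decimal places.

Per-class recall (TP/(TP+FN)):
  nominal: TP=196, FN=39+45+56=140 → 196/336 = 0.5833
  bearing: TP=182, FN=24+33+24=81 → 182/263 = 0.6920
  gear: TP=241, FN=16+16+18=50 → 241/291 = 0.8282
  misalign: TP=232, FN=44+45+57=146 → 232/378 = 0.6138
Macro-recall = mean = (0.5833 + 0.6920 + 0.8282 + 0.6138) / 4 = 0.679

0.679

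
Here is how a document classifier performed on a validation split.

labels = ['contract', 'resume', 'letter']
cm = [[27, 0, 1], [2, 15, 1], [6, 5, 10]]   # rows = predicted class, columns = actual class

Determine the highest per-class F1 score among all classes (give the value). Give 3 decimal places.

0.857

Per-class F1 score (2·TP/(2·TP+FP+FN)):
  contract: TP=27, FP=0+1=1, FN=2+6=8 → 54/63 = 0.8571
  resume: TP=15, FP=2+1=3, FN=0+5=5 → 30/38 = 0.7895
  letter: TP=10, FP=6+5=11, FN=1+1=2 → 20/33 = 0.6061
Highest is class 'contract' with F1 score = 0.857.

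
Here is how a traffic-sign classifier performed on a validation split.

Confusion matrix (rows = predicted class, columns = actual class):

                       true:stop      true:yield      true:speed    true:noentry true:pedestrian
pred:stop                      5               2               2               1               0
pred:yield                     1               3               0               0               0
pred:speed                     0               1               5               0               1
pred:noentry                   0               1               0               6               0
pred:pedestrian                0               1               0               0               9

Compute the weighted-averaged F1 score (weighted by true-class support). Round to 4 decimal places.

0.7303

Per-class F1 score (2·TP/(2·TP+FP+FN)):
  stop: TP=5, FP=2+2+1+0=5, FN=1+0+0+0=1 → 10/16 = 0.62500
  yield: TP=3, FP=1+0+0+0=1, FN=2+1+1+1=5 → 6/12 = 0.50000
  speed: TP=5, FP=0+1+0+1=2, FN=2+0+0+0=2 → 10/14 = 0.71429
  noentry: TP=6, FP=0+1+0+0=1, FN=1+0+0+0=1 → 12/14 = 0.85714
  pedestrian: TP=9, FP=0+1+0+0=1, FN=0+0+1+0=1 → 18/20 = 0.90000
Weighted-F1 score = Σ (supportᵢ/N)·F1 scoreᵢ with N=38: (6/38)·0.62500 + (8/38)·0.50000 + (7/38)·0.71429 + (7/38)·0.85714 + (10/38)·0.90000 = 0.7303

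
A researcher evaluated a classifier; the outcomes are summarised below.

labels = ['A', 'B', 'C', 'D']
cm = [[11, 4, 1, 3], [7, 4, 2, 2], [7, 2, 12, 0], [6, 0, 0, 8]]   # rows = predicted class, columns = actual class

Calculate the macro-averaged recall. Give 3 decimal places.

0.543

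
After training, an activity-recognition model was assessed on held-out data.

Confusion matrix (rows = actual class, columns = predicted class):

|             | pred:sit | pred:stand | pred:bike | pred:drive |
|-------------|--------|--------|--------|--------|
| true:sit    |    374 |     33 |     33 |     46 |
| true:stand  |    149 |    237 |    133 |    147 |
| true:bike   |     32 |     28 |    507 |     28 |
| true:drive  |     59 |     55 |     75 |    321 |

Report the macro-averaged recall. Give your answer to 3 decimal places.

0.652

Per-class recall (TP/(TP+FN)):
  sit: TP=374, FN=33+33+46=112 → 374/486 = 0.7695
  stand: TP=237, FN=149+133+147=429 → 237/666 = 0.3559
  bike: TP=507, FN=32+28+28=88 → 507/595 = 0.8521
  drive: TP=321, FN=59+55+75=189 → 321/510 = 0.6294
Macro-recall = mean = (0.7695 + 0.3559 + 0.8521 + 0.6294) / 4 = 0.652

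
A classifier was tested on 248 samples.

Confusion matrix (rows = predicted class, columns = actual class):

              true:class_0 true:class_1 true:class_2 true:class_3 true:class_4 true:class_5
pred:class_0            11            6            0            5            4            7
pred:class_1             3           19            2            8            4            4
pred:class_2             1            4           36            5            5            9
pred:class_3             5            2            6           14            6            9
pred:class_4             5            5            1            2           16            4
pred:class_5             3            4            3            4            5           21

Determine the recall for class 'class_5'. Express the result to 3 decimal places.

0.389

Treat 'class_5' as positive and all other classes as negative.
recall = TP/(TP+FN).
class_5: TP=21, FN=7+4+9+9+4=33 → 21/54 = 0.3889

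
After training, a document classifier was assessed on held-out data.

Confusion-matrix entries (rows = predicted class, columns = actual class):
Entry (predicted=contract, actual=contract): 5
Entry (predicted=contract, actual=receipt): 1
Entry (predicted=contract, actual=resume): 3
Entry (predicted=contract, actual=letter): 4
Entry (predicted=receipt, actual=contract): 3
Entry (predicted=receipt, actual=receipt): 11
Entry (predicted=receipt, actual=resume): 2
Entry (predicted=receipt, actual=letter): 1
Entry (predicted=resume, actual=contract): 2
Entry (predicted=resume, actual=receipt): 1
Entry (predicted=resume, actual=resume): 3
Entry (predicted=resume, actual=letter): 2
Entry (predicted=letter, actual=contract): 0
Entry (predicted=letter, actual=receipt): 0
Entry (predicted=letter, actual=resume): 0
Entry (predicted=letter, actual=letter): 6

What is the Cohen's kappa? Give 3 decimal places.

0.421

Observed agreement pₒ = trace/N = 25/44 = 0.5682
Expected agreement pₑ = Σ (rowᵢ·colᵢ)/N² = (10·13 + 13·17 + 8·8 + 13·6)/44² = 0.2546
κ = (pₒ − pₑ)/(1 − pₑ) = (0.5682 − 0.2546)/(1 − 0.2546) = 0.421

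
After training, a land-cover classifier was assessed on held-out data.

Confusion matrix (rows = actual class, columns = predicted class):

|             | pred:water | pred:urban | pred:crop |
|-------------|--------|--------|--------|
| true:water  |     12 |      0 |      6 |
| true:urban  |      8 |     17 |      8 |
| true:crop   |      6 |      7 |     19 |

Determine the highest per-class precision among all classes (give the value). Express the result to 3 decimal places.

0.708

Per-class precision (TP/(TP+FP)):
  water: TP=12, FP=8+6=14 → 12/26 = 0.4615
  urban: TP=17, FP=0+7=7 → 17/24 = 0.7083
  crop: TP=19, FP=6+8=14 → 19/33 = 0.5758
Highest is class 'urban' with precision = 0.708.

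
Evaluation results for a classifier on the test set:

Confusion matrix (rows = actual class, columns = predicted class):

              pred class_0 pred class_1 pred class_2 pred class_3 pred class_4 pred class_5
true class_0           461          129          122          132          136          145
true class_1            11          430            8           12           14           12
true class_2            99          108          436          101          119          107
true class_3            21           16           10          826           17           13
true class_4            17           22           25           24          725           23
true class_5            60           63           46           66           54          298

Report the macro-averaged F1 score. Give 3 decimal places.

0.634

Per-class F1 score (2·TP/(2·TP+FP+FN)):
  class_0: TP=461, FP=11+99+21+17+60=208, FN=129+122+132+136+145=664 → 922/1794 = 0.5139
  class_1: TP=430, FP=129+108+16+22+63=338, FN=11+8+12+14+12=57 → 860/1255 = 0.6853
  class_2: TP=436, FP=122+8+10+25+46=211, FN=99+108+101+119+107=534 → 872/1617 = 0.5393
  class_3: TP=826, FP=132+12+101+24+66=335, FN=21+16+10+17+13=77 → 1652/2064 = 0.8004
  class_4: TP=725, FP=136+14+119+17+54=340, FN=17+22+25+24+23=111 → 1450/1901 = 0.7628
  class_5: TP=298, FP=145+12+107+13+23=300, FN=60+63+46+66+54=289 → 596/1185 = 0.5030
Macro-F1 score = mean = (0.5139 + 0.6853 + 0.5393 + 0.8004 + 0.7628 + 0.5030) / 6 = 0.634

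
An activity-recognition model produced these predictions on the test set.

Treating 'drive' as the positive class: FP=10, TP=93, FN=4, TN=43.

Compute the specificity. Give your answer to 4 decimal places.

Specificity = TN/(TN+FP) = 43/(43+10) = 0.8113

0.8113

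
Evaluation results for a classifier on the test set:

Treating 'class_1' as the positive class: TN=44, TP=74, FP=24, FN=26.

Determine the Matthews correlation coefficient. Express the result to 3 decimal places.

MCC = (TP·TN − FP·FN) / √((TP+FP)(TP+FN)(TN+FP)(TN+FN))
Numerator = 74·44 − 24·26 = 2632
Denominator = √(98·100·68·70) = √46648000 = 6829.9341
MCC = 2632 / 6829.9341 = 0.385

0.385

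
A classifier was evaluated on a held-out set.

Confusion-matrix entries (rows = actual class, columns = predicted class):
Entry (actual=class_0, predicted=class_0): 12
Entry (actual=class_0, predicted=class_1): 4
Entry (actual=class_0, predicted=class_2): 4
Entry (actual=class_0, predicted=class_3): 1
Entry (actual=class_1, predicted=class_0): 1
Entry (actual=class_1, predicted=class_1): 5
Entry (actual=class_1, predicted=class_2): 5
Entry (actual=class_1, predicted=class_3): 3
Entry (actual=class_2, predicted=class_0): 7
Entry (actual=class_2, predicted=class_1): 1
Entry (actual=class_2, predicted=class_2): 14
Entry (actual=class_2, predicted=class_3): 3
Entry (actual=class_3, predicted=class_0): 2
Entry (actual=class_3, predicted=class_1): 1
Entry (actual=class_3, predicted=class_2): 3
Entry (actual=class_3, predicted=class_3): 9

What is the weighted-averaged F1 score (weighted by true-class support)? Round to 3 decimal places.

Per-class F1 score (2·TP/(2·TP+FP+FN)):
  class_0: TP=12, FP=1+7+2=10, FN=4+4+1=9 → 24/43 = 0.5581
  class_1: TP=5, FP=4+1+1=6, FN=1+5+3=9 → 10/25 = 0.4000
  class_2: TP=14, FP=4+5+3=12, FN=7+1+3=11 → 28/51 = 0.5490
  class_3: TP=9, FP=1+3+3=7, FN=2+1+3=6 → 18/31 = 0.5806
Weighted-F1 score = Σ (supportᵢ/N)·F1 scoreᵢ with N=75: (21/75)·0.5581 + (14/75)·0.4000 + (25/75)·0.5490 + (15/75)·0.5806 = 0.530

0.530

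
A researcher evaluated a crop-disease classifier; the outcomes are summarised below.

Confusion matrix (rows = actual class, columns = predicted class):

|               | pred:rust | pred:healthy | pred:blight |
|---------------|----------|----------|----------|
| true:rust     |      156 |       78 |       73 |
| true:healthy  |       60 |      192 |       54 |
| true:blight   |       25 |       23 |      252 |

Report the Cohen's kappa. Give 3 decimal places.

0.486

Observed agreement pₒ = trace/N = 600/913 = 0.6572
Expected agreement pₑ = Σ (rowᵢ·colᵢ)/N² = (307·241 + 306·293 + 300·379)/913² = 0.3327
κ = (pₒ − pₑ)/(1 − pₑ) = (0.6572 − 0.3327)/(1 − 0.3327) = 0.486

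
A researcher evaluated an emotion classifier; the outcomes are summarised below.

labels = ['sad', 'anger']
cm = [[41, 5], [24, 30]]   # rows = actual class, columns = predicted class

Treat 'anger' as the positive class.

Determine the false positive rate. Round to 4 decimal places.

FPR = FP/(FP+TN) = 5/(5+41) = 0.1087

0.1087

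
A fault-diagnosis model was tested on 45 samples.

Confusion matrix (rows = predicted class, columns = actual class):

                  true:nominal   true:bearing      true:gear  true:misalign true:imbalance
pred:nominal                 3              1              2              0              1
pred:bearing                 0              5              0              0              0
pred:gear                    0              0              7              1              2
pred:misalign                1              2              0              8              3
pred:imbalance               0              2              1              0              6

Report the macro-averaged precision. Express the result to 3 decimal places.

Per-class precision (TP/(TP+FP)):
  nominal: TP=3, FP=1+2+0+1=4 → 3/7 = 0.4286
  bearing: TP=5, FP=0+0+0+0=0 → 5/5 = 1.0000
  gear: TP=7, FP=0+0+1+2=3 → 7/10 = 0.7000
  misalign: TP=8, FP=1+2+0+3=6 → 8/14 = 0.5714
  imbalance: TP=6, FP=0+2+1+0=3 → 6/9 = 0.6667
Macro-precision = mean = (0.4286 + 1.0000 + 0.7000 + 0.5714 + 0.6667) / 5 = 0.673

0.673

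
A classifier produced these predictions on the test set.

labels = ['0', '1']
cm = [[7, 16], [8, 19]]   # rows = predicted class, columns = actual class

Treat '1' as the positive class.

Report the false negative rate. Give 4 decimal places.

FNR = FN/(FN+TP) = 16/(16+19) = 0.4571

0.4571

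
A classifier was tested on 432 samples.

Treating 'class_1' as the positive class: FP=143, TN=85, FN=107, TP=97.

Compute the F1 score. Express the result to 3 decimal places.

0.437

Precision = TP/(TP+FP) = 97/240 = 0.4042
Recall = TP/(TP+FN) = 97/204 = 0.4755
F1 = 2·TP/(2·TP+FP+FN) = 194/444 = 0.437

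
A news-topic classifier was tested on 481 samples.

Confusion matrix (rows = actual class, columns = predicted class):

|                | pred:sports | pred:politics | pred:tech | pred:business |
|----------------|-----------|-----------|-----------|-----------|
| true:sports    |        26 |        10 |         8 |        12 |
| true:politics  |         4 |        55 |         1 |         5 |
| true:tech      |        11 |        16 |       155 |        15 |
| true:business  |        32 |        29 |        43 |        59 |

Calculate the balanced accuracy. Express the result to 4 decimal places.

Balanced accuracy = mean of per-class recall.
  sports: recall = 26/56 = 0.46429
  politics: recall = 55/65 = 0.84615
  tech: recall = 155/197 = 0.78680
  business: recall = 59/163 = 0.36196
Mean = (0.46429 + 0.84615 + 0.78680 + 0.36196) / 4 = 0.6148

0.6148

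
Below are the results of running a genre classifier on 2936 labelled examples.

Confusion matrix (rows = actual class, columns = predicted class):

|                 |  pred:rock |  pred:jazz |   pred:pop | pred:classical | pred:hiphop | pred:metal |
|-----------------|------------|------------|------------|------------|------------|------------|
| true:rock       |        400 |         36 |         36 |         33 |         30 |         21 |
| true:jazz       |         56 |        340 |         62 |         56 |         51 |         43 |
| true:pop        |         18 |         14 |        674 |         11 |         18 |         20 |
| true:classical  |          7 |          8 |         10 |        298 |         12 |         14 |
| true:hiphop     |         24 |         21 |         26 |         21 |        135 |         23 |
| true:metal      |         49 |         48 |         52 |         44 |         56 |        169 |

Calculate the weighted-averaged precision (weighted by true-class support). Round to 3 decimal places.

Per-class precision (TP/(TP+FP)):
  rock: TP=400, FP=56+18+7+24+49=154 → 400/554 = 0.7220
  jazz: TP=340, FP=36+14+8+21+48=127 → 340/467 = 0.7281
  pop: TP=674, FP=36+62+10+26+52=186 → 674/860 = 0.7837
  classical: TP=298, FP=33+56+11+21+44=165 → 298/463 = 0.6436
  hiphop: TP=135, FP=30+51+18+12+56=167 → 135/302 = 0.4470
  metal: TP=169, FP=21+43+20+14+23=121 → 169/290 = 0.5828
Weighted-precision = Σ (supportᵢ/N)·precisionᵢ with N=2936: (556/2936)·0.7220 + (608/2936)·0.7281 + (755/2936)·0.7837 + (349/2936)·0.6436 + (250/2936)·0.4470 + (418/2936)·0.5828 = 0.687

0.687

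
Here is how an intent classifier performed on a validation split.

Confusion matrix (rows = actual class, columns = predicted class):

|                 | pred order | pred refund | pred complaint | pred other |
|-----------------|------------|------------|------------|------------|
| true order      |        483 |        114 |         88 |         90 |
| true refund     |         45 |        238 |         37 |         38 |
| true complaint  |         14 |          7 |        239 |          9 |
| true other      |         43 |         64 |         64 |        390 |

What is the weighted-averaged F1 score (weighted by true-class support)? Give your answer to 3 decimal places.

0.690

Per-class F1 score (2·TP/(2·TP+FP+FN)):
  order: TP=483, FP=45+14+43=102, FN=114+88+90=292 → 966/1360 = 0.7103
  refund: TP=238, FP=114+7+64=185, FN=45+37+38=120 → 476/781 = 0.6095
  complaint: TP=239, FP=88+37+64=189, FN=14+7+9=30 → 478/697 = 0.6858
  other: TP=390, FP=90+38+9=137, FN=43+64+64=171 → 780/1088 = 0.7169
Weighted-F1 score = Σ (supportᵢ/N)·F1 scoreᵢ with N=1963: (775/1963)·0.7103 + (358/1963)·0.6095 + (269/1963)·0.6858 + (561/1963)·0.7169 = 0.690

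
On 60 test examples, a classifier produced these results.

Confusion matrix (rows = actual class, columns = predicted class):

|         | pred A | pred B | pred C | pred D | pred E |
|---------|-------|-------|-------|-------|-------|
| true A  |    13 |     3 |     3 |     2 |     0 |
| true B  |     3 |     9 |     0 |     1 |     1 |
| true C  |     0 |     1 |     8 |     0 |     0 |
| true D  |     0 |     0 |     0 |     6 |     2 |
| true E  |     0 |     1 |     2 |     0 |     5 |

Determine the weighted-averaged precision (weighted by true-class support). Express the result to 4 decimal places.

0.6989

Per-class precision (TP/(TP+FP)):
  A: TP=13, FP=3+0+0+0=3 → 13/16 = 0.81250
  B: TP=9, FP=3+1+0+1=5 → 9/14 = 0.64286
  C: TP=8, FP=3+0+0+2=5 → 8/13 = 0.61538
  D: TP=6, FP=2+1+0+0=3 → 6/9 = 0.66667
  E: TP=5, FP=0+1+0+2=3 → 5/8 = 0.62500
Weighted-precision = Σ (supportᵢ/N)·precisionᵢ with N=60: (21/60)·0.81250 + (14/60)·0.64286 + (9/60)·0.61538 + (8/60)·0.66667 + (8/60)·0.62500 = 0.6989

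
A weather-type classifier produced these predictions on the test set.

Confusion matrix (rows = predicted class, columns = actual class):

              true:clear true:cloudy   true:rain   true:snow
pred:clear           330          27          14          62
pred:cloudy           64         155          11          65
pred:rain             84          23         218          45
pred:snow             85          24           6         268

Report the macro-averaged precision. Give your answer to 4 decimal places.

Per-class precision (TP/(TP+FP)):
  clear: TP=330, FP=27+14+62=103 → 330/433 = 0.76212
  cloudy: TP=155, FP=64+11+65=140 → 155/295 = 0.52542
  rain: TP=218, FP=84+23+45=152 → 218/370 = 0.58919
  snow: TP=268, FP=85+24+6=115 → 268/383 = 0.69974
Macro-precision = mean = (0.76212 + 0.52542 + 0.58919 + 0.69974) / 4 = 0.6441

0.6441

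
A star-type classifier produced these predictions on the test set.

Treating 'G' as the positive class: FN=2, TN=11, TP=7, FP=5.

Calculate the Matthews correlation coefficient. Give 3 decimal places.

0.447

MCC = (TP·TN − FP·FN) / √((TP+FP)(TP+FN)(TN+FP)(TN+FN))
Numerator = 7·11 − 5·2 = 67
Denominator = √(12·9·16·13) = √22464 = 149.8800
MCC = 67 / 149.8800 = 0.447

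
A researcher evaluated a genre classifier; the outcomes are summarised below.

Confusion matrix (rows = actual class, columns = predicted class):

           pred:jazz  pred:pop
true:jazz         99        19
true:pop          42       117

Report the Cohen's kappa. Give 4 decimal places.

0.5607

Observed agreement pₒ = trace/N = 216/277 = 0.77978
Expected agreement pₑ = Σ (rowᵢ·colᵢ)/N² = (118·141 + 159·136)/277² = 0.49866
κ = (pₒ − pₑ)/(1 − pₑ) = (0.77978 − 0.49866)/(1 − 0.49866) = 0.5607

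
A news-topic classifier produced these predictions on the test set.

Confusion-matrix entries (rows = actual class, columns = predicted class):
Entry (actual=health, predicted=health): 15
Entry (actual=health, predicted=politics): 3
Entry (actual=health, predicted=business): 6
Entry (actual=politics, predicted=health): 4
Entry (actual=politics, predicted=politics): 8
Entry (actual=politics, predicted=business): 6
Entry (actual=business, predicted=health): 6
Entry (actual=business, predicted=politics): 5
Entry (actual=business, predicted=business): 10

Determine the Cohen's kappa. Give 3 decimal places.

Observed agreement pₒ = trace/N = 33/63 = 0.5238
Expected agreement pₑ = Σ (rowᵢ·colᵢ)/N² = (24·25 + 18·16 + 21·22)/63² = 0.3401
κ = (pₒ − pₑ)/(1 − pₑ) = (0.5238 − 0.3401)/(1 − 0.3401) = 0.278

0.278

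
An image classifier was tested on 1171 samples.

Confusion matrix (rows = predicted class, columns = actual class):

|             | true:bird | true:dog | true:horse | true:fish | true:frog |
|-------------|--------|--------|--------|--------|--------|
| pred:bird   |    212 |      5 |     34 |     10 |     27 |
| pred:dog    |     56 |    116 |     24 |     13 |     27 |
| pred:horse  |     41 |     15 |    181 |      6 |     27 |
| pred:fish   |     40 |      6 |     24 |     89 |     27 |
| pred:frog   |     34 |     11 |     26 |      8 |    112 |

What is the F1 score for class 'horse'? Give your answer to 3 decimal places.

0.648

F1 score = 2·TP/(2·TP+FP+FN).
horse: TP=181, FP=41+15+6+27=89, FN=34+24+24+26=108 → 362/559 = 0.6476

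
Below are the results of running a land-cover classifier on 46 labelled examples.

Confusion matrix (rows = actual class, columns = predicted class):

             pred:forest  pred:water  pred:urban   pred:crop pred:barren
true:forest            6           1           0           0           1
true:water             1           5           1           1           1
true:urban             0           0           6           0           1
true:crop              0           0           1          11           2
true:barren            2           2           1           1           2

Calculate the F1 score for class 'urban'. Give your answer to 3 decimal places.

0.750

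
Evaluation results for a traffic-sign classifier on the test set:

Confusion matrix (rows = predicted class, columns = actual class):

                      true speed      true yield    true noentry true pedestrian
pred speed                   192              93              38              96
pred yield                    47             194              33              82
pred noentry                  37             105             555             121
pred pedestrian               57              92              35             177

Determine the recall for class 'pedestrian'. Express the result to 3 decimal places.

0.372

Take TP from the diagonal, FP from the rest of the 'pedestrian' prediction marginal, FN from the rest of the 'pedestrian' actual marginal.
recall = TP/(TP+FN).
pedestrian: TP=177, FN=96+82+121=299 → 177/476 = 0.3718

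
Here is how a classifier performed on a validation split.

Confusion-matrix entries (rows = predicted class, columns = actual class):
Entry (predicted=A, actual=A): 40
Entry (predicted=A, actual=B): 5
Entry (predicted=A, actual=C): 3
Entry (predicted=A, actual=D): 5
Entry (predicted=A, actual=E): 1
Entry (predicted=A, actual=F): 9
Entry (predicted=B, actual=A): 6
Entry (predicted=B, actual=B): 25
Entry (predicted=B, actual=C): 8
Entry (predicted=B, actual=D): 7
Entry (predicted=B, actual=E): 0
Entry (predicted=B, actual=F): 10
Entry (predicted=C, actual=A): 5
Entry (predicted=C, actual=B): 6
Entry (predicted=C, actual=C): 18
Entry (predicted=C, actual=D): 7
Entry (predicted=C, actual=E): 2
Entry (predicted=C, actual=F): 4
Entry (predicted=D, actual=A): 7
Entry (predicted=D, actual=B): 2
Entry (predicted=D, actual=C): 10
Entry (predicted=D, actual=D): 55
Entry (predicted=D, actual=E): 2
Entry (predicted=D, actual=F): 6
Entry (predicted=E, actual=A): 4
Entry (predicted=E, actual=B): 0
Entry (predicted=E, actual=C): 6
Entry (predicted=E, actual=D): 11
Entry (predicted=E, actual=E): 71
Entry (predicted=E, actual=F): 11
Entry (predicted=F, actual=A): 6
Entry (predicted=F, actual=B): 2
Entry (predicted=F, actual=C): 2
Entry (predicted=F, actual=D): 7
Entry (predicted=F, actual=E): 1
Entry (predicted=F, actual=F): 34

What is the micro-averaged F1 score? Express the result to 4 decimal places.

0.6106

Micro-averaging pools counts across classes: ΣTP=243, ΣFP=155, ΣFN=155.
Micro-F1 score = 2·TP/(2·TP+FP+FN) on pooled counts = 0.6106 (equals overall accuracy in single-label multiclass).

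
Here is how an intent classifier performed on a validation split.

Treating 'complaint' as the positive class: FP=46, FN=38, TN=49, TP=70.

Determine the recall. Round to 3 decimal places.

Recall = TP/(TP+FN) = 70/(70+38) = 70/108 = 0.648

0.648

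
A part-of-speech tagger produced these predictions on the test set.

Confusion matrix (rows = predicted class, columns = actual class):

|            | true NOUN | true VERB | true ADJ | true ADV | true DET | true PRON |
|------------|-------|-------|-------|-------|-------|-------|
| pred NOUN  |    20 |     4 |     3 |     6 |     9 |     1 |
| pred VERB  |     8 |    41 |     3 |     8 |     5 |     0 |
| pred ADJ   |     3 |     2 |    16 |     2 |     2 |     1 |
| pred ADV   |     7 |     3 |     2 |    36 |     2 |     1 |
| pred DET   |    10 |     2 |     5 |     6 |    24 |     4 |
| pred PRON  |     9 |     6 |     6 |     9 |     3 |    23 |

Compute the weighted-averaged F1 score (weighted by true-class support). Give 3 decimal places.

0.545

Per-class F1 score (2·TP/(2·TP+FP+FN)):
  NOUN: TP=20, FP=4+3+6+9+1=23, FN=8+3+7+10+9=37 → 40/100 = 0.4000
  VERB: TP=41, FP=8+3+8+5+0=24, FN=4+2+3+2+6=17 → 82/123 = 0.6667
  ADJ: TP=16, FP=3+2+2+2+1=10, FN=3+3+2+5+6=19 → 32/61 = 0.5246
  ADV: TP=36, FP=7+3+2+2+1=15, FN=6+8+2+6+9=31 → 72/118 = 0.6102
  DET: TP=24, FP=10+2+5+6+4=27, FN=9+5+2+2+3=21 → 48/96 = 0.5000
  PRON: TP=23, FP=9+6+6+9+3=33, FN=1+0+1+1+4=7 → 46/86 = 0.5349
Weighted-F1 score = Σ (supportᵢ/N)·F1 scoreᵢ with N=292: (57/292)·0.4000 + (58/292)·0.6667 + (35/292)·0.5246 + (67/292)·0.6102 + (45/292)·0.5000 + (30/292)·0.5349 = 0.545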